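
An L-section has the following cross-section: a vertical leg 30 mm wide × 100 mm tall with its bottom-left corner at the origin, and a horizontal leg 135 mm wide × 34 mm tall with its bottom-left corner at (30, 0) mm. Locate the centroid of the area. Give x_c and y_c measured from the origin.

x_c = 64.89 mm, y_c = 30.04 mm

vertical leg: A = 30 × 100 = 3000.00, centroid at (15.00, 50.00).
horizontal leg: A = 135 × 34 = 4590.00, centroid at (97.50, 17.00).
ΣA = 7590.00 mm²
ΣAx_c = (3000.00)(15.00) + (4590.00)(97.50) = 492525.00 mm³
ΣAy_c = (3000.00)(50.00) + (4590.00)(17.00) = 228030.00 mm³
x_c = 492525.00 / 7590.00 = 64.89 mm
y_c = 228030.00 / 7590.00 = 30.04 mm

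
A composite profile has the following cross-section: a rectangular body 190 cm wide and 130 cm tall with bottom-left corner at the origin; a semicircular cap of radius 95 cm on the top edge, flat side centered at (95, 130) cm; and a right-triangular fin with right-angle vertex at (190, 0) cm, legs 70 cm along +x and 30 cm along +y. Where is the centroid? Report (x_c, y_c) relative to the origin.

Part | A | x̄ᵢ | ȳᵢ | A·x̄ᵢ | A·ȳᵢ
rectangular body | 24700.00 | 95.00 | 65.00 | 2346500.00 | 1605500.00
semicircular top | 14176.44 | 95.00 | 170.32 | 1346761.50 | 2414520.12
triangular fin | 1050.00 | 213.33 | 10.00 | 224000.00 | 10500.00
Σ | 39926.44 |  |  | 3917261.50 | 4030520.12
x_c = 3917261.50 / 39926.44 = 98.11 cm
y_c = 4030520.12 / 39926.44 = 100.95 cm

x_c = 98.11 cm, y_c = 100.95 cm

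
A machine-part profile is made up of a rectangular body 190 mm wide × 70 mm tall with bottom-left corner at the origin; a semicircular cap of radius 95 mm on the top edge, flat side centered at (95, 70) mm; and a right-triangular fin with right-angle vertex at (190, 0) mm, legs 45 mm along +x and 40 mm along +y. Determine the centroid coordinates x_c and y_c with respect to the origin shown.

rectangular body: A = 190 × 70 = 13300.00, centroid at (95.00, 35.00).
semicircular top: A = ½π·95² = 14176.44, centroid at (95.00, 110.32).
triangular fin: A = ½·45·40 = 900.00, centroid at (205.00, 13.33).
ΣA = 28376.44 mm²
ΣAx_c = (13300.00)(95.00) + (14176.44)(95.00) + (900.00)(205.00) = 2794761.50 mm³
ΣAy_c = (13300.00)(35.00) + (14176.44)(110.32) + (900.00)(13.33) = 2041433.91 mm³
x_c = 2794761.50 / 28376.44 = 98.49 mm
y_c = 2041433.91 / 28376.44 = 71.94 mm

x_c = 98.49 mm, y_c = 71.94 mm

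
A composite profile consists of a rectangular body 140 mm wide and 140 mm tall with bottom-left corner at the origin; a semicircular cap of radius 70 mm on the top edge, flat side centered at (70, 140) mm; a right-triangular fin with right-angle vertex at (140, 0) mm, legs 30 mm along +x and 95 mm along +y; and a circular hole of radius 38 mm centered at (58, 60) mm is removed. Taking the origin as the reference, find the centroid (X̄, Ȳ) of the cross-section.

rectangular body: A = 140 × 140 = 19600.00, centroid at (70.00, 70.00).
semicircular top: A = ½π·70² = 7696.90, centroid at (70.00, 169.71).
triangular fin: A = ½·30·95 = 1425.00, centroid at (150.00, 31.67).
hole: A = −π·38² = -4536.46, centroid at (58.00, 60.00).
ΣA = 24185.44 mm²
ΣAX̄ = (19600.00)(70.00) + (7696.90)(70.00) + (1425.00)(150.00) + (-4536.46)(58.00) = 1861418.47 mm³
ΣAȲ = (19600.00)(70.00) + (7696.90)(169.71) + (1425.00)(31.67) + (-4536.46)(60.00) = 2451170.36 mm³
X̄ = 1861418.47 / 24185.44 = 76.96 mm
Ȳ = 2451170.36 / 24185.44 = 101.35 mm

X̄ = 76.96 mm, Ȳ = 101.35 mm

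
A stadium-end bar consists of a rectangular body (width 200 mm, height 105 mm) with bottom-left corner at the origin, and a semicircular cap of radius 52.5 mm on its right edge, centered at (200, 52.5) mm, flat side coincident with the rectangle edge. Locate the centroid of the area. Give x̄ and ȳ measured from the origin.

rectangular body: A = 200 × 105 = 21000.00, centroid at (100.00, 52.50).
semicircular end: A = ½π·52.5² = 4329.51, centroid at (222.28, 52.50).
ΣA = 25329.51 mm²
ΣAx̄ = (21000.00)(100.00) + (4329.51)(222.28) = 3062370.23 mm³
ΣAȳ = (21000.00)(52.50) + (4329.51)(52.50) = 1329799.14 mm³
x̄ = 3062370.23 / 25329.51 = 120.90 mm
ȳ = 1329799.14 / 25329.51 = 52.50 mm

x̄ = 120.90 mm, ȳ = 52.50 mm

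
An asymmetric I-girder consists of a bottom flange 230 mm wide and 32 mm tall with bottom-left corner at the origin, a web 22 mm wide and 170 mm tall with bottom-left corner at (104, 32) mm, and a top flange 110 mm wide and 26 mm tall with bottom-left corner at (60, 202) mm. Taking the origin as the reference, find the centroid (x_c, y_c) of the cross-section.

x_c = 115.00 mm, y_c = 83.83 mm

Part | A | x̄ᵢ | ȳᵢ | A·x̄ᵢ | A·ȳᵢ
bottom flange | 7360.00 | 115.00 | 16.00 | 846400.00 | 117760.00
web | 3740.00 | 115.00 | 117.00 | 430100.00 | 437580.00
top flange | 2860.00 | 115.00 | 215.00 | 328900.00 | 614900.00
Σ | 13960.00 |  |  | 1605400.00 | 1170240.00
x_c = 1605400.00 / 13960.00 = 115.00 mm
y_c = 1170240.00 / 13960.00 = 83.83 mm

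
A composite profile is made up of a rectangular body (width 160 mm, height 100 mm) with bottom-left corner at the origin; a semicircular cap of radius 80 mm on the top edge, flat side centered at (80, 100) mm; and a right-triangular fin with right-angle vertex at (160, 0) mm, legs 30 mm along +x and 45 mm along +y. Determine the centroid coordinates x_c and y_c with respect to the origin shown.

rectangular body: A = 160 × 100 = 16000.00, centroid at (80.00, 50.00).
semicircular top: A = ½π·80² = 10053.10, centroid at (80.00, 133.95).
triangular fin: A = ½·30·45 = 675.00, centroid at (170.00, 15.00).
ΣA = 26728.10 mm², ΣAx_c = 2198997.72 mm³, ΣAy_c = 2156767.98 mm³.
x_c = 2198997.72/26728.10 = 82.27 mm; y_c = 2156767.98/26728.10 = 80.69 mm.

x_c = 82.27 mm, y_c = 80.69 mm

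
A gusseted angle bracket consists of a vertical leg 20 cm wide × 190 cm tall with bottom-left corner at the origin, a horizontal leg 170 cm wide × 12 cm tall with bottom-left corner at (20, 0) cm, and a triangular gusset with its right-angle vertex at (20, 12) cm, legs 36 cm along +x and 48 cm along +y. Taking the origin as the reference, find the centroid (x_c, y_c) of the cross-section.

Part | A | x̄ᵢ | ȳᵢ | A·x̄ᵢ | A·ȳᵢ
vertical leg | 3800.00 | 10.00 | 95.00 | 38000.00 | 361000.00
horizontal leg | 2040.00 | 105.00 | 6.00 | 214200.00 | 12240.00
gusset | 864.00 | 32.00 | 28.00 | 27648.00 | 24192.00
Σ | 6704.00 |  |  | 279848.00 | 397432.00
x_c = 279848.00 / 6704.00 = 41.74 cm
y_c = 397432.00 / 6704.00 = 59.28 cm

x_c = 41.74 cm, y_c = 59.28 cm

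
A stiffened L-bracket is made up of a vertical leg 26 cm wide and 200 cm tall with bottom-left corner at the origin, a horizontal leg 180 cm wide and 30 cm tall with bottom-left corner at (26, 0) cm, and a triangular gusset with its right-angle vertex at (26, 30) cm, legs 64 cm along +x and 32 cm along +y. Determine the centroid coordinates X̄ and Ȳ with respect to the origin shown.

Part | A | x̄ᵢ | ȳᵢ | A·x̄ᵢ | A·ȳᵢ
vertical leg | 5200.00 | 13.00 | 100.00 | 67600.00 | 520000.00
horizontal leg | 5400.00 | 116.00 | 15.00 | 626400.00 | 81000.00
gusset | 1024.00 | 47.33 | 40.67 | 48469.33 | 41642.67
Σ | 11624.00 |  |  | 742469.33 | 642642.67
X̄ = 742469.33 / 11624.00 = 63.87 cm
Ȳ = 642642.67 / 11624.00 = 55.29 cm

X̄ = 63.87 cm, Ȳ = 55.29 cm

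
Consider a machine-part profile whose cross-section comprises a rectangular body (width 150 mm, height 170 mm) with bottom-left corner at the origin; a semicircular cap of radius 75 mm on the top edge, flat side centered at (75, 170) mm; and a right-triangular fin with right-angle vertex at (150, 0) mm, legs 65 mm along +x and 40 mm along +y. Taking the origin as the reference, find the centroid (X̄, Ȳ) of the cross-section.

rectangular body: A = 150 × 170 = 25500.00, centroid at (75.00, 85.00).
semicircular top: A = ½π·75² = 8835.73, centroid at (75.00, 201.83).
triangular fin: A = ½·65·40 = 1300.00, centroid at (171.67, 13.33).
ΣA = 35635.73 mm²
ΣAX̄ = (25500.00)(75.00) + (8835.73)(75.00) + (1300.00)(171.67) = 2798346.37 mm³
ΣAȲ = (25500.00)(85.00) + (8835.73)(201.83) + (1300.00)(13.33) = 3968157.32 mm³
X̄ = 2798346.37 / 35635.73 = 78.53 mm
Ȳ = 3968157.32 / 35635.73 = 111.35 mm

X̄ = 78.53 mm, Ȳ = 111.35 mm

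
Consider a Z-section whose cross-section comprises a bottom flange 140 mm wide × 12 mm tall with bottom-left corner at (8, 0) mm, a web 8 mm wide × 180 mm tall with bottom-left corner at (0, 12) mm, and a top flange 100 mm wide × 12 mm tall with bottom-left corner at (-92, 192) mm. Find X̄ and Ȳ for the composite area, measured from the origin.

bottom flange: A = 140 × 12 = 1680.00, centroid at (78.00, 6.00).
web: A = 8 × 180 = 1440.00, centroid at (4.00, 102.00).
top flange: A = 100 × 12 = 1200.00, centroid at (-42.00, 198.00).
ΣA = 4320.00 mm²
ΣAX̄ = (1680.00)(78.00) + (1440.00)(4.00) + (1200.00)(-42.00) = 86400.00 mm³
ΣAȲ = (1680.00)(6.00) + (1440.00)(102.00) + (1200.00)(198.00) = 394560.00 mm³
X̄ = 86400.00 / 4320.00 = 20.00 mm
Ȳ = 394560.00 / 4320.00 = 91.33 mm

X̄ = 20.00 mm, Ȳ = 91.33 mm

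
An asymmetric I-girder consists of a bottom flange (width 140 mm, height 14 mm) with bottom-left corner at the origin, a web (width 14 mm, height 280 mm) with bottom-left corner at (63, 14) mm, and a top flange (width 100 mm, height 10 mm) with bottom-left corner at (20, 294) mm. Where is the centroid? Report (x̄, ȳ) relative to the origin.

x̄ = 70.00 mm, ȳ = 133.20 mm

bottom flange: A = 140 × 14 = 1960.00, centroid at (70.00, 7.00).
web: A = 14 × 280 = 3920.00, centroid at (70.00, 154.00).
top flange: A = 100 × 10 = 1000.00, centroid at (70.00, 299.00).
ΣA = 6880.00 mm², ΣAx̄ = 481600.00 mm³, ΣAȳ = 916400.00 mm³.
x̄ = 481600.00/6880.00 = 70.00 mm; ȳ = 916400.00/6880.00 = 133.20 mm.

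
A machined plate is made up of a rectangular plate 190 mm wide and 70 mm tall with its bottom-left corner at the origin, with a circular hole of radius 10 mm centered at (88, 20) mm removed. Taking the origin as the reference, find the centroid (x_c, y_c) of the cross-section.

x_c = 95.17 mm, y_c = 35.36 mm

Part | A | x̄ᵢ | ȳᵢ | A·x̄ᵢ | A·ȳᵢ
plate | 13300.00 | 95.00 | 35.00 | 1263500.00 | 465500.00
hole | -314.16 | 88.00 | 20.00 | -27646.02 | -6283.19
Σ | 12985.84 |  |  | 1235853.98 | 459216.81
x_c = 1235853.98 / 12985.84 = 95.17 mm
y_c = 459216.81 / 12985.84 = 35.36 mm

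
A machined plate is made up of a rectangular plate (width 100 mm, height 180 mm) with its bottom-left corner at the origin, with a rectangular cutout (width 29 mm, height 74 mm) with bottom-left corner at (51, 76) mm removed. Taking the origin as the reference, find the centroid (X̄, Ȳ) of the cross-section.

X̄ = 47.90 mm, Ȳ = 86.89 mm

Part | A | x̄ᵢ | ȳᵢ | A·x̄ᵢ | A·ȳᵢ
plate | 18000.00 | 50.00 | 90.00 | 900000.00 | 1620000.00
hole | -2146.00 | 65.50 | 113.00 | -140563.00 | -242498.00
Σ | 15854.00 |  |  | 759437.00 | 1377502.00
X̄ = 759437.00 / 15854.00 = 47.90 mm
Ȳ = 1377502.00 / 15854.00 = 86.89 mm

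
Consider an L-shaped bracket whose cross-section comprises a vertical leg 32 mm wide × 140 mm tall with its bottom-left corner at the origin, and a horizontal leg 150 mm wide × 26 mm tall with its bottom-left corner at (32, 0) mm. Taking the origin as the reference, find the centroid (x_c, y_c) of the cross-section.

x_c = 58.35 mm, y_c = 43.47 mm

Part | A | x̄ᵢ | ȳᵢ | A·x̄ᵢ | A·ȳᵢ
vertical leg | 4480.00 | 16.00 | 70.00 | 71680.00 | 313600.00
horizontal leg | 3900.00 | 107.00 | 13.00 | 417300.00 | 50700.00
Σ | 8380.00 |  |  | 488980.00 | 364300.00
x_c = 488980.00 / 8380.00 = 58.35 mm
y_c = 364300.00 / 8380.00 = 43.47 mm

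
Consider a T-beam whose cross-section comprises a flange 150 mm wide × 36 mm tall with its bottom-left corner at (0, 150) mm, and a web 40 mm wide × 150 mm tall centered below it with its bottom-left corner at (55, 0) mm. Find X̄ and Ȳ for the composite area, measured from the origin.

X̄ = 75.00 mm, Ȳ = 119.05 mm

web: A = 40 × 150 = 6000.00, centroid at (75.00, 75.00).
flange: A = 150 × 36 = 5400.00, centroid at (75.00, 168.00).
ΣA = 11400.00 mm², ΣAX̄ = 855000.00 mm³, ΣAȲ = 1357200.00 mm³.
X̄ = 855000.00/11400.00 = 75.00 mm; Ȳ = 1357200.00/11400.00 = 119.05 mm.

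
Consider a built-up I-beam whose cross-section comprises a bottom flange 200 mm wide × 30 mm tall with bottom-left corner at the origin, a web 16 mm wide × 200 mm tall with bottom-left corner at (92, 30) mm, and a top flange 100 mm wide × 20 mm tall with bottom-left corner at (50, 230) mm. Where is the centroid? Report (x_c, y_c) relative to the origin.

x_c = 100.00 mm, y_c = 88.04 mm

Part | A | x̄ᵢ | ȳᵢ | A·x̄ᵢ | A·ȳᵢ
bottom flange | 6000.00 | 100.00 | 15.00 | 600000.00 | 90000.00
web | 3200.00 | 100.00 | 130.00 | 320000.00 | 416000.00
top flange | 2000.00 | 100.00 | 240.00 | 200000.00 | 480000.00
Σ | 11200.00 |  |  | 1120000.00 | 986000.00
x_c = 1120000.00 / 11200.00 = 100.00 mm
y_c = 986000.00 / 11200.00 = 88.04 mm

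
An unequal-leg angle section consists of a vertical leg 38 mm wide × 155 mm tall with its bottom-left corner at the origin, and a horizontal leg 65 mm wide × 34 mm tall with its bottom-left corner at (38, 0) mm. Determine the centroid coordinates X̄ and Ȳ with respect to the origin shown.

vertical leg: A = 38 × 155 = 5890.00, centroid at (19.00, 77.50).
horizontal leg: A = 65 × 34 = 2210.00, centroid at (70.50, 17.00).
ΣA = 8100.00 mm²
ΣAX̄ = (5890.00)(19.00) + (2210.00)(70.50) = 267715.00 mm³
ΣAȲ = (5890.00)(77.50) + (2210.00)(17.00) = 494045.00 mm³
X̄ = 267715.00 / 8100.00 = 33.05 mm
Ȳ = 494045.00 / 8100.00 = 60.99 mm

X̄ = 33.05 mm, Ȳ = 60.99 mm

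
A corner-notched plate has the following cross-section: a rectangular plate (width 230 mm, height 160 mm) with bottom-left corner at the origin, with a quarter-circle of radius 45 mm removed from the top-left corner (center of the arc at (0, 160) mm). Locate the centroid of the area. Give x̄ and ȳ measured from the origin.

plate: A = 230 × 160 = 36800.00, centroid at (115.00, 80.00).
removed quarter-circle: A = −¼π·45² = -1590.43, centroid at (19.10, 140.90).
ΣA = 35209.57 mm²
ΣAx̄ = (36800.00)(115.00) + (-1590.43)(19.10) = 4201625.00 mm³
ΣAȳ = (36800.00)(80.00) + (-1590.43)(140.90) = 2719906.00 mm³
x̄ = 4201625.00 / 35209.57 = 119.33 mm
ȳ = 2719906.00 / 35209.57 = 77.25 mm

x̄ = 119.33 mm, ȳ = 77.25 mm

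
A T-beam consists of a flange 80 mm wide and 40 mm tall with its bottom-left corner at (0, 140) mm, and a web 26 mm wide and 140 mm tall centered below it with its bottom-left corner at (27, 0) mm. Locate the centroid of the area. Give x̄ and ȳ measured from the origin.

x̄ = 40.00 mm, ȳ = 112.11 mm

Part | A | x̄ᵢ | ȳᵢ | A·x̄ᵢ | A·ȳᵢ
web | 3640.00 | 40.00 | 70.00 | 145600.00 | 254800.00
flange | 3200.00 | 40.00 | 160.00 | 128000.00 | 512000.00
Σ | 6840.00 |  |  | 273600.00 | 766800.00
x̄ = 273600.00 / 6840.00 = 40.00 mm
ȳ = 766800.00 / 6840.00 = 112.11 mm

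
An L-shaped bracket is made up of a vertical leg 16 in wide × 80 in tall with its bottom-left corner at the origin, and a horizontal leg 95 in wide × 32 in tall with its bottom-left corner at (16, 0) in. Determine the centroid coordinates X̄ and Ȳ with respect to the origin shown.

X̄ = 47.06 in, Ȳ = 23.11 in

vertical leg: A = 16 × 80 = 1280.00, centroid at (8.00, 40.00).
horizontal leg: A = 95 × 32 = 3040.00, centroid at (63.50, 16.00).
ΣA = 4320.00 in²
ΣAX̄ = (1280.00)(8.00) + (3040.00)(63.50) = 203280.00 in³
ΣAȲ = (1280.00)(40.00) + (3040.00)(16.00) = 99840.00 in³
X̄ = 203280.00 / 4320.00 = 47.06 in
Ȳ = 99840.00 / 4320.00 = 23.11 in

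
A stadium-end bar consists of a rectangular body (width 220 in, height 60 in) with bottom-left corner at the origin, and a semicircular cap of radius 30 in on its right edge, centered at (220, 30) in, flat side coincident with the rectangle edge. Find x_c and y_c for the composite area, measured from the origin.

rectangular body: A = 220 × 60 = 13200.00, centroid at (110.00, 30.00).
semicircular end: A = ½π·30² = 1413.72, centroid at (232.73, 30.00).
ΣA = 14613.72 in²
ΣAx_c = (13200.00)(110.00) + (1413.72)(232.73) = 1781017.67 in³
ΣAy_c = (13200.00)(30.00) + (1413.72)(30.00) = 438411.50 in³
x_c = 1781017.67 / 14613.72 = 121.87 in
y_c = 438411.50 / 14613.72 = 30.00 in

x_c = 121.87 in, y_c = 30.00 in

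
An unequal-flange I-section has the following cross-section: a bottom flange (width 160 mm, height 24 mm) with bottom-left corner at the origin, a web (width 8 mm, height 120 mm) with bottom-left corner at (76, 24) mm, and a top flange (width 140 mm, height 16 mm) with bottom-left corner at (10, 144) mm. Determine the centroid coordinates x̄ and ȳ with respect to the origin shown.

x̄ = 80.00 mm, ȳ = 66.36 mm

Part | A | x̄ᵢ | ȳᵢ | A·x̄ᵢ | A·ȳᵢ
bottom flange | 3840.00 | 80.00 | 12.00 | 307200.00 | 46080.00
web | 960.00 | 80.00 | 84.00 | 76800.00 | 80640.00
top flange | 2240.00 | 80.00 | 152.00 | 179200.00 | 340480.00
Σ | 7040.00 |  |  | 563200.00 | 467200.00
x̄ = 563200.00 / 7040.00 = 80.00 mm
ȳ = 467200.00 / 7040.00 = 66.36 mm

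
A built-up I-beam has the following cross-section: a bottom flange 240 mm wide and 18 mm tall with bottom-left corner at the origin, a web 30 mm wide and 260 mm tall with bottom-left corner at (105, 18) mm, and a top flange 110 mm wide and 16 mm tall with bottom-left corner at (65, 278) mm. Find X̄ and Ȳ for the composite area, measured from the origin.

X̄ = 120.00 mm, Ȳ = 122.24 mm

bottom flange: A = 240 × 18 = 4320.00, centroid at (120.00, 9.00).
web: A = 30 × 260 = 7800.00, centroid at (120.00, 148.00).
top flange: A = 110 × 16 = 1760.00, centroid at (120.00, 286.00).
ΣA = 13880.00 mm², ΣAX̄ = 1665600.00 mm³, ΣAȲ = 1696640.00 mm³.
X̄ = 1665600.00/13880.00 = 120.00 mm; Ȳ = 1696640.00/13880.00 = 122.24 mm.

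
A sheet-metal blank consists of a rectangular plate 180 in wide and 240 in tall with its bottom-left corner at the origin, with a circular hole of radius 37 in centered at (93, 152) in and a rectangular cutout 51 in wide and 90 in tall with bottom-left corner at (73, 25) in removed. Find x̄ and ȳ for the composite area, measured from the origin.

plate: A = 180 × 240 = 43200.00, centroid at (90.00, 120.00).
hole 1: A = −π·37² = -4300.84, centroid at (93.00, 152.00).
hole 2: A = −(51 × 90) = -4590.00, centroid at (98.50, 70.00).
ΣA = 34309.16 in², ΣAx̄ = 3035906.85 in³, ΣAȳ = 4208972.27 in³.
x̄ = 3035906.85/34309.16 = 88.49 in; ȳ = 4208972.27/34309.16 = 122.68 in.

x̄ = 88.49 in, ȳ = 122.68 in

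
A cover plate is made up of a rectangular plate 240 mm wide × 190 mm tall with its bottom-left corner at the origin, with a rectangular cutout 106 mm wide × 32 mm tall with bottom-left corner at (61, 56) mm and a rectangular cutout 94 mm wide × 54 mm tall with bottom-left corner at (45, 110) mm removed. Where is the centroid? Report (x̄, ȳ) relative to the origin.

plate: A = 240 × 190 = 45600.00, centroid at (120.00, 95.00).
hole 1: A = −(106 × 32) = -3392.00, centroid at (114.00, 72.00).
hole 2: A = −(94 × 54) = -5076.00, centroid at (92.00, 137.00).
ΣA = 37132.00 mm², ΣAx̄ = 4618320.00 mm³, ΣAȳ = 3392364.00 mm³.
x̄ = 4618320.00/37132.00 = 124.38 mm; ȳ = 3392364.00/37132.00 = 91.36 mm.

x̄ = 124.38 mm, ȳ = 91.36 mm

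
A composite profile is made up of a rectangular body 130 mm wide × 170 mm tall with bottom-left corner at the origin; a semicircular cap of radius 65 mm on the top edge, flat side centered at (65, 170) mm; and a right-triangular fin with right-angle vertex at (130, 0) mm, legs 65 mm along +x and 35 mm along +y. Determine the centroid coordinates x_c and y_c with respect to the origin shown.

x_c = 68.30 mm, y_c = 107.22 mm

rectangular body: A = 130 × 170 = 22100.00, centroid at (65.00, 85.00).
semicircular top: A = ½π·65² = 6636.61, centroid at (65.00, 197.59).
triangular fin: A = ½·65·35 = 1137.50, centroid at (151.67, 11.67).
ΣA = 29874.11 mm², ΣAx_c = 2040400.77 mm³, ΣAy_c = 3203078.63 mm³.
x_c = 2040400.77/29874.11 = 68.30 mm; y_c = 3203078.63/29874.11 = 107.22 mm.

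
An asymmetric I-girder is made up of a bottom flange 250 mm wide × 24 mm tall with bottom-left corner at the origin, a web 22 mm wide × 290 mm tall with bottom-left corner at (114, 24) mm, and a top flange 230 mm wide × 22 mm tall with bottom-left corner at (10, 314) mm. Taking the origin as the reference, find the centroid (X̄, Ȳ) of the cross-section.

X̄ = 125.00 mm, Ȳ = 160.25 mm

bottom flange: A = 250 × 24 = 6000.00, centroid at (125.00, 12.00).
web: A = 22 × 290 = 6380.00, centroid at (125.00, 169.00).
top flange: A = 230 × 22 = 5060.00, centroid at (125.00, 325.00).
ΣA = 17440.00 mm²
ΣAX̄ = (6000.00)(125.00) + (6380.00)(125.00) + (5060.00)(125.00) = 2180000.00 mm³
ΣAȲ = (6000.00)(12.00) + (6380.00)(169.00) + (5060.00)(325.00) = 2794720.00 mm³
X̄ = 2180000.00 / 17440.00 = 125.00 mm
Ȳ = 2794720.00 / 17440.00 = 160.25 mm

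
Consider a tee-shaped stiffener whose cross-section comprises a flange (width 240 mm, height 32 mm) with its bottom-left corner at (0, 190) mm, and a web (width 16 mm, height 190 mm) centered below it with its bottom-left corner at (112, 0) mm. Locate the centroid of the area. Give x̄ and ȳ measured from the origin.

web: A = 16 × 190 = 3040.00, centroid at (120.00, 95.00).
flange: A = 240 × 32 = 7680.00, centroid at (120.00, 206.00).
ΣA = 10720.00 mm²
ΣAx̄ = (3040.00)(120.00) + (7680.00)(120.00) = 1286400.00 mm³
ΣAȳ = (3040.00)(95.00) + (7680.00)(206.00) = 1870880.00 mm³
x̄ = 1286400.00 / 10720.00 = 120.00 mm
ȳ = 1870880.00 / 10720.00 = 174.52 mm

x̄ = 120.00 mm, ȳ = 174.52 mm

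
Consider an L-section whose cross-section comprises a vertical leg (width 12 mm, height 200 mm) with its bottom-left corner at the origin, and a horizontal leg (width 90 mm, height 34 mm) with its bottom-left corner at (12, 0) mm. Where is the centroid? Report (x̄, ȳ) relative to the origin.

x̄ = 34.58 mm, ȳ = 53.48 mm

vertical leg: A = 12 × 200 = 2400.00, centroid at (6.00, 100.00).
horizontal leg: A = 90 × 34 = 3060.00, centroid at (57.00, 17.00).
ΣA = 5460.00 mm², ΣAx̄ = 188820.00 mm³, ΣAȳ = 292020.00 mm³.
x̄ = 188820.00/5460.00 = 34.58 mm; ȳ = 292020.00/5460.00 = 53.48 mm.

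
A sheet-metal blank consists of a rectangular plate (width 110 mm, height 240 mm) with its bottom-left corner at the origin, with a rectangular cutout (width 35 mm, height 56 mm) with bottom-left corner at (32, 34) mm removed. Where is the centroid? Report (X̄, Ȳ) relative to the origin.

plate: A = 110 × 240 = 26400.00, centroid at (55.00, 120.00).
hole: A = −(35 × 56) = -1960.00, centroid at (49.50, 62.00).
ΣA = 24440.00 mm², ΣAX̄ = 1354980.00 mm³, ΣAȲ = 3046480.00 mm³.
X̄ = 1354980.00/24440.00 = 55.44 mm; Ȳ = 3046480.00/24440.00 = 124.65 mm.

X̄ = 55.44 mm, Ȳ = 124.65 mm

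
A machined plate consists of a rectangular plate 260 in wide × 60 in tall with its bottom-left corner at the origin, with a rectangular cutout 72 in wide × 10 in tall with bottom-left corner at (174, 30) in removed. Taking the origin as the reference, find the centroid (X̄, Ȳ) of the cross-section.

Part | A | x̄ᵢ | ȳᵢ | A·x̄ᵢ | A·ȳᵢ
plate | 15600.00 | 130.00 | 30.00 | 2028000.00 | 468000.00
hole | -720.00 | 210.00 | 35.00 | -151200.00 | -25200.00
Σ | 14880.00 |  |  | 1876800.00 | 442800.00
X̄ = 1876800.00 / 14880.00 = 126.13 in
Ȳ = 442800.00 / 14880.00 = 29.76 in

X̄ = 126.13 in, Ȳ = 29.76 in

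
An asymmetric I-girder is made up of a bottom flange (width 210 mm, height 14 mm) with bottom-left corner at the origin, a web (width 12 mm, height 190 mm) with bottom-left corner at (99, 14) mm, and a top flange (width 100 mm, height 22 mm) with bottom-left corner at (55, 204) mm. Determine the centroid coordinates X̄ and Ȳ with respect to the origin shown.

bottom flange: A = 210 × 14 = 2940.00, centroid at (105.00, 7.00).
web: A = 12 × 190 = 2280.00, centroid at (105.00, 109.00).
top flange: A = 100 × 22 = 2200.00, centroid at (105.00, 215.00).
ΣA = 7420.00 mm², ΣAX̄ = 779100.00 mm³, ΣAȲ = 742100.00 mm³.
X̄ = 779100.00/7420.00 = 105.00 mm; Ȳ = 742100.00/7420.00 = 100.01 mm.

X̄ = 105.00 mm, Ȳ = 100.01 mm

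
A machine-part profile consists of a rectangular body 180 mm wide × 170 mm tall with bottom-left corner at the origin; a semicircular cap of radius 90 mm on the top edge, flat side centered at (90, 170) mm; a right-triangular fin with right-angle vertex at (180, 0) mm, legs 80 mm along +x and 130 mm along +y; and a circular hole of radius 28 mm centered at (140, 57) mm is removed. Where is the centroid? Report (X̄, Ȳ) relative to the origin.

rectangular body: A = 180 × 170 = 30600.00, centroid at (90.00, 85.00).
semicircular top: A = ½π·90² = 12723.45, centroid at (90.00, 208.20).
triangular fin: A = ½·80·130 = 5200.00, centroid at (206.67, 43.33).
hole: A = −π·28² = -2463.01, centroid at (140.00, 57.00).
ΣA = 46060.44 mm²
ΣAX̄ = (30600.00)(90.00) + (12723.45)(90.00) + (5200.00)(206.67) + (-2463.01)(140.00) = 4628955.98 mm³
ΣAȲ = (30600.00)(85.00) + (12723.45)(208.20) + (5200.00)(43.33) + (-2463.01)(57.00) = 5334928.38 mm³
X̄ = 4628955.98 / 46060.44 = 100.50 mm
Ȳ = 5334928.38 / 46060.44 = 115.82 mm

X̄ = 100.50 mm, Ȳ = 115.82 mm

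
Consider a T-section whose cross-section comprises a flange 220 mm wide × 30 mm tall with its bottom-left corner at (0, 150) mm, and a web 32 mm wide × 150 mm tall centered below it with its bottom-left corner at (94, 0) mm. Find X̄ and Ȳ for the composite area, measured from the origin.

web: A = 32 × 150 = 4800.00, centroid at (110.00, 75.00).
flange: A = 220 × 30 = 6600.00, centroid at (110.00, 165.00).
ΣA = 11400.00 mm²
ΣAX̄ = (4800.00)(110.00) + (6600.00)(110.00) = 1254000.00 mm³
ΣAȲ = (4800.00)(75.00) + (6600.00)(165.00) = 1449000.00 mm³
X̄ = 1254000.00 / 11400.00 = 110.00 mm
Ȳ = 1449000.00 / 11400.00 = 127.11 mm

X̄ = 110.00 mm, Ȳ = 127.11 mm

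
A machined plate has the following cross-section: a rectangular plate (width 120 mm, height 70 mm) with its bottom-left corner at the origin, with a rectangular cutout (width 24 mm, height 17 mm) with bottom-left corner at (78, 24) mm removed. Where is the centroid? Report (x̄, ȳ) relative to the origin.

plate: A = 120 × 70 = 8400.00, centroid at (60.00, 35.00).
hole: A = −(24 × 17) = -408.00, centroid at (90.00, 32.50).
ΣA = 7992.00 mm², ΣAx̄ = 467280.00 mm³, ΣAȳ = 280740.00 mm³.
x̄ = 467280.00/7992.00 = 58.47 mm; ȳ = 280740.00/7992.00 = 35.13 mm.

x̄ = 58.47 mm, ȳ = 35.13 mm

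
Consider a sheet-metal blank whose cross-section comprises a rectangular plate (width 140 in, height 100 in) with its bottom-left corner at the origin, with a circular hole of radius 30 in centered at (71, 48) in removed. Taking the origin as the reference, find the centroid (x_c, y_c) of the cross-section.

x_c = 69.75 in, y_c = 50.51 in

plate: A = 140 × 100 = 14000.00, centroid at (70.00, 50.00).
hole: A = −π·30² = -2827.43, centroid at (71.00, 48.00).
ΣA = 11172.57 in², ΣAx_c = 779252.23 in³, ΣAy_c = 564283.20 in³.
x_c = 779252.23/11172.57 = 69.75 in; y_c = 564283.20/11172.57 = 50.51 in.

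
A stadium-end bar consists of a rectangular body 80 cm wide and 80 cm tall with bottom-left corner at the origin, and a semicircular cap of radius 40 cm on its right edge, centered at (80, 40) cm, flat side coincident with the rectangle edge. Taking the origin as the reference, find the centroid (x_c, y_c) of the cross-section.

x_c = 56.07 cm, y_c = 40.00 cm

rectangular body: A = 80 × 80 = 6400.00, centroid at (40.00, 40.00).
semicircular end: A = ½π·40² = 2513.27, centroid at (96.98, 40.00).
ΣA = 8913.27 cm², ΣAx_c = 499728.60 cm³, ΣAy_c = 356530.96 cm³.
x_c = 499728.60/8913.27 = 56.07 cm; y_c = 356530.96/8913.27 = 40.00 cm.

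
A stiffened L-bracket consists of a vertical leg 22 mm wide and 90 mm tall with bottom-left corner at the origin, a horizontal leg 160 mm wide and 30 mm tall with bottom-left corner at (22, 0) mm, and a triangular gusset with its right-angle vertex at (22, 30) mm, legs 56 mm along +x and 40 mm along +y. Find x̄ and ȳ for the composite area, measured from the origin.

vertical leg: A = 22 × 90 = 1980.00, centroid at (11.00, 45.00).
horizontal leg: A = 160 × 30 = 4800.00, centroid at (102.00, 15.00).
gusset: A = ½·56·40 = 1120.00, centroid at (40.67, 43.33).
ΣA = 7900.00 mm²
ΣAx̄ = (1980.00)(11.00) + (4800.00)(102.00) + (1120.00)(40.67) = 556926.67 mm³
ΣAȳ = (1980.00)(45.00) + (4800.00)(15.00) + (1120.00)(43.33) = 209633.33 mm³
x̄ = 556926.67 / 7900.00 = 70.50 mm
ȳ = 209633.33 / 7900.00 = 26.54 mm

x̄ = 70.50 mm, ȳ = 26.54 mm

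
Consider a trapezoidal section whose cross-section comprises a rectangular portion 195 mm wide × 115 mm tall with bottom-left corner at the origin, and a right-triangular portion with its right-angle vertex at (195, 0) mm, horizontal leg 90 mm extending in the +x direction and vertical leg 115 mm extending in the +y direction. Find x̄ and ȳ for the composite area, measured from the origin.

Part | A | x̄ᵢ | ȳᵢ | A·x̄ᵢ | A·ȳᵢ
rectangular portion | 22425.00 | 97.50 | 57.50 | 2186437.50 | 1289437.50
triangular portion | 5175.00 | 225.00 | 38.33 | 1164375.00 | 198375.00
Σ | 27600.00 |  |  | 3350812.50 | 1487812.50
x̄ = 3350812.50 / 27600.00 = 121.41 mm
ȳ = 1487812.50 / 27600.00 = 53.91 mm

x̄ = 121.41 mm, ȳ = 53.91 mm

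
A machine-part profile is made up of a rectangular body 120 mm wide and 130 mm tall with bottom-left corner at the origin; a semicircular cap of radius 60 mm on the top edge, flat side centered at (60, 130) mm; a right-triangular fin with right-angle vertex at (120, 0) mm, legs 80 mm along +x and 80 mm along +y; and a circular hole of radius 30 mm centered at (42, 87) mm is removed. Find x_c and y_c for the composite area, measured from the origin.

x_c = 75.18 mm, y_c = 80.11 mm

rectangular body: A = 120 × 130 = 15600.00, centroid at (60.00, 65.00).
semicircular top: A = ½π·60² = 5654.87, centroid at (60.00, 155.46).
triangular fin: A = ½·80·80 = 3200.00, centroid at (146.67, 26.67).
hole: A = −π·30² = -2827.43, centroid at (42.00, 87.00).
ΣA = 21627.43 mm², ΣAx_c = 1625873.14 mm³, ΣAy_c = 1732479.31 mm³.
x_c = 1625873.14/21627.43 = 75.18 mm; y_c = 1732479.31/21627.43 = 80.11 mm.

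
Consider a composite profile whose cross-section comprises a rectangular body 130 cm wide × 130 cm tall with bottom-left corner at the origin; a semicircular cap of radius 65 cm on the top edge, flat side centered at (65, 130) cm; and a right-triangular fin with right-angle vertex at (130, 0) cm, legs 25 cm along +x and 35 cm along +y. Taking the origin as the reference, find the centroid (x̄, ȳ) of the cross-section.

rectangular body: A = 130 × 130 = 16900.00, centroid at (65.00, 65.00).
semicircular top: A = ½π·65² = 6636.61, centroid at (65.00, 157.59).
triangular fin: A = ½·25·35 = 437.50, centroid at (138.33, 11.67).
ΣA = 23974.11 cm², ΣAx̄ = 1590400.77 cm³, ΣAȳ = 2149447.38 cm³.
x̄ = 1590400.77/23974.11 = 66.34 cm; ȳ = 2149447.38/23974.11 = 89.66 cm.

x̄ = 66.34 cm, ȳ = 89.66 cm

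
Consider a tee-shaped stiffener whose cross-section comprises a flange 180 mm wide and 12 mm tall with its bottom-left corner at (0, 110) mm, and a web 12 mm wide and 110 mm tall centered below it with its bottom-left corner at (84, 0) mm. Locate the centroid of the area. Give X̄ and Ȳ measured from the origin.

X̄ = 90.00 mm, Ȳ = 92.86 mm

web: A = 12 × 110 = 1320.00, centroid at (90.00, 55.00).
flange: A = 180 × 12 = 2160.00, centroid at (90.00, 116.00).
ΣA = 3480.00 mm²
ΣAX̄ = (1320.00)(90.00) + (2160.00)(90.00) = 313200.00 mm³
ΣAȲ = (1320.00)(55.00) + (2160.00)(116.00) = 323160.00 mm³
X̄ = 313200.00 / 3480.00 = 90.00 mm
Ȳ = 323160.00 / 3480.00 = 92.86 mm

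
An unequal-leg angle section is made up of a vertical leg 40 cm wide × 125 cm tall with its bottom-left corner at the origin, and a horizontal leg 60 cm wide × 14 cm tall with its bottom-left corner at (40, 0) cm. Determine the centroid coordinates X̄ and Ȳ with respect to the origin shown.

Part | A | x̄ᵢ | ȳᵢ | A·x̄ᵢ | A·ȳᵢ
vertical leg | 5000.00 | 20.00 | 62.50 | 100000.00 | 312500.00
horizontal leg | 840.00 | 70.00 | 7.00 | 58800.00 | 5880.00
Σ | 5840.00 |  |  | 158800.00 | 318380.00
X̄ = 158800.00 / 5840.00 = 27.19 cm
Ȳ = 318380.00 / 5840.00 = 54.52 cm

X̄ = 27.19 cm, Ȳ = 54.52 cm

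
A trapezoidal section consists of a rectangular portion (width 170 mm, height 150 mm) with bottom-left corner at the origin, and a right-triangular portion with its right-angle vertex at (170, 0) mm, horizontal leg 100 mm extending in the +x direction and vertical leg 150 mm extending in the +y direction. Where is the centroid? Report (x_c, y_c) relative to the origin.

rectangular portion: A = 170 × 150 = 25500.00, centroid at (85.00, 75.00).
triangular portion: A = ½·100·150 = 7500.00, centroid at (203.33, 50.00).
ΣA = 33000.00 mm²
ΣAx_c = (25500.00)(85.00) + (7500.00)(203.33) = 3692500.00 mm³
ΣAy_c = (25500.00)(75.00) + (7500.00)(50.00) = 2287500.00 mm³
x_c = 3692500.00 / 33000.00 = 111.89 mm
y_c = 2287500.00 / 33000.00 = 69.32 mm

x_c = 111.89 mm, y_c = 69.32 mm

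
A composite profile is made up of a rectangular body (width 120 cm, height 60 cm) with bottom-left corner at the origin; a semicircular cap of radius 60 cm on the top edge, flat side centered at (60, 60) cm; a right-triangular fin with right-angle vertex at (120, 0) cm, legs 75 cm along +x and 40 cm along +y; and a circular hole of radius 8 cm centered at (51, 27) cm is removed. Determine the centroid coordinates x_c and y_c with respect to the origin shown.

rectangular body: A = 120 × 60 = 7200.00, centroid at (60.00, 30.00).
semicircular top: A = ½π·60² = 5654.87, centroid at (60.00, 85.46).
triangular fin: A = ½·75·40 = 1500.00, centroid at (145.00, 13.33).
hole: A = −π·8² = -201.06, centroid at (51.00, 27.00).
ΣA = 14153.80 cm², ΣAx_c = 978537.85 cm³, ΣAy_c = 713863.33 cm³.
x_c = 978537.85/14153.80 = 69.14 cm; y_c = 713863.33/14153.80 = 50.44 cm.

x_c = 69.14 cm, y_c = 50.44 cm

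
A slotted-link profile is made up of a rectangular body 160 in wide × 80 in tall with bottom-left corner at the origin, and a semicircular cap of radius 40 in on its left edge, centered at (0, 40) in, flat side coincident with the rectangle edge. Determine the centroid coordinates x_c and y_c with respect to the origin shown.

x_c = 64.08 in, y_c = 40.00 in

Part | A | x̄ᵢ | ȳᵢ | A·x̄ᵢ | A·ȳᵢ
rectangular body | 12800.00 | 80.00 | 40.00 | 1024000.00 | 512000.00
semicircular end | 2513.27 | -16.98 | 40.00 | -42666.67 | 100530.96
Σ | 15313.27 |  |  | 981333.33 | 612530.96
x_c = 981333.33 / 15313.27 = 64.08 in
y_c = 612530.96 / 15313.27 = 40.00 in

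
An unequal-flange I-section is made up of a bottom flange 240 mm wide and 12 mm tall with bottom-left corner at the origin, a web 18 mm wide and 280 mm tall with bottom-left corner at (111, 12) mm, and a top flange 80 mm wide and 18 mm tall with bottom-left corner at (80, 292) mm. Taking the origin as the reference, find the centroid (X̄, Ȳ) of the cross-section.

X̄ = 120.00 mm, Ȳ = 130.00 mm

bottom flange: A = 240 × 12 = 2880.00, centroid at (120.00, 6.00).
web: A = 18 × 280 = 5040.00, centroid at (120.00, 152.00).
top flange: A = 80 × 18 = 1440.00, centroid at (120.00, 301.00).
ΣA = 9360.00 mm²
ΣAX̄ = (2880.00)(120.00) + (5040.00)(120.00) + (1440.00)(120.00) = 1123200.00 mm³
ΣAȲ = (2880.00)(6.00) + (5040.00)(152.00) + (1440.00)(301.00) = 1216800.00 mm³
X̄ = 1123200.00 / 9360.00 = 120.00 mm
Ȳ = 1216800.00 / 9360.00 = 130.00 mm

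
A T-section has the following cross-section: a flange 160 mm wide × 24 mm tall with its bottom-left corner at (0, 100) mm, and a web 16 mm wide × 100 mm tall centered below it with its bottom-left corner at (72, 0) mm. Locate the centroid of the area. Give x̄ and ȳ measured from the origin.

web: A = 16 × 100 = 1600.00, centroid at (80.00, 50.00).
flange: A = 160 × 24 = 3840.00, centroid at (80.00, 112.00).
ΣA = 5440.00 mm²
ΣAx̄ = (1600.00)(80.00) + (3840.00)(80.00) = 435200.00 mm³
ΣAȳ = (1600.00)(50.00) + (3840.00)(112.00) = 510080.00 mm³
x̄ = 435200.00 / 5440.00 = 80.00 mm
ȳ = 510080.00 / 5440.00 = 93.76 mm

x̄ = 80.00 mm, ȳ = 93.76 mm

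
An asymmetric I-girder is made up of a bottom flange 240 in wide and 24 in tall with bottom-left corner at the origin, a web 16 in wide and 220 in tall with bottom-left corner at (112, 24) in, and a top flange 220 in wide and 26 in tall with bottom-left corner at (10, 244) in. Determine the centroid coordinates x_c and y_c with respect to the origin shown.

Part | A | x̄ᵢ | ȳᵢ | A·x̄ᵢ | A·ȳᵢ
bottom flange | 5760.00 | 120.00 | 12.00 | 691200.00 | 69120.00
web | 3520.00 | 120.00 | 134.00 | 422400.00 | 471680.00
top flange | 5720.00 | 120.00 | 257.00 | 686400.00 | 1470040.00
Σ | 15000.00 |  |  | 1800000.00 | 2010840.00
x_c = 1800000.00 / 15000.00 = 120.00 in
y_c = 2010840.00 / 15000.00 = 134.06 in

x_c = 120.00 in, y_c = 134.06 in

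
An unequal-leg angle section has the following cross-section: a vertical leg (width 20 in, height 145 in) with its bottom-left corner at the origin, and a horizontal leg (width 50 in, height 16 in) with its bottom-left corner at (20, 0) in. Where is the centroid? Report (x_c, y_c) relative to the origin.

Part | A | x̄ᵢ | ȳᵢ | A·x̄ᵢ | A·ȳᵢ
vertical leg | 2900.00 | 10.00 | 72.50 | 29000.00 | 210250.00
horizontal leg | 800.00 | 45.00 | 8.00 | 36000.00 | 6400.00
Σ | 3700.00 |  |  | 65000.00 | 216650.00
x_c = 65000.00 / 3700.00 = 17.57 in
y_c = 216650.00 / 3700.00 = 58.55 in

x_c = 17.57 in, y_c = 58.55 in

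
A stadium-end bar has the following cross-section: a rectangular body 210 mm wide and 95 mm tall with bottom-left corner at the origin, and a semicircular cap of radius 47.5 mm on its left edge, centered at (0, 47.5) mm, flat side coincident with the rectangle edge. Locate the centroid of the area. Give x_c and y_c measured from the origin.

x_c = 86.12 mm, y_c = 47.50 mm

Part | A | x̄ᵢ | ȳᵢ | A·x̄ᵢ | A·ȳᵢ
rectangular body | 19950.00 | 105.00 | 47.50 | 2094750.00 | 947625.00
semicircular end | 3544.11 | -20.16 | 47.50 | -71447.92 | 168345.19
Σ | 23494.11 |  |  | 2023302.08 | 1115970.19
x_c = 2023302.08 / 23494.11 = 86.12 mm
y_c = 1115970.19 / 23494.11 = 47.50 mm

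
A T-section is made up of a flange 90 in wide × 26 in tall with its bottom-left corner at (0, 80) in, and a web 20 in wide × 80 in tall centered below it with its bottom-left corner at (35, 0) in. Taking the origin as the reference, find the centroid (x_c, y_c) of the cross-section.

x_c = 45.00 in, y_c = 71.48 in

web: A = 20 × 80 = 1600.00, centroid at (45.00, 40.00).
flange: A = 90 × 26 = 2340.00, centroid at (45.00, 93.00).
ΣA = 3940.00 in², ΣAx_c = 177300.00 in³, ΣAy_c = 281620.00 in³.
x_c = 177300.00/3940.00 = 45.00 in; y_c = 281620.00/3940.00 = 71.48 in.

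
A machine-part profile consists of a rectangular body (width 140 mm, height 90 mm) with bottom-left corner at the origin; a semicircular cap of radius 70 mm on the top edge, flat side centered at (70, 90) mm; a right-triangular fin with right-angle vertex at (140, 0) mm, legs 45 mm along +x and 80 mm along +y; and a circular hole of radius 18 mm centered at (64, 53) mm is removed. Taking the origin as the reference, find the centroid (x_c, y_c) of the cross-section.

rectangular body: A = 140 × 90 = 12600.00, centroid at (70.00, 45.00).
semicircular top: A = ½π·70² = 7696.90, centroid at (70.00, 119.71).
triangular fin: A = ½·45·80 = 1800.00, centroid at (155.00, 26.67).
hole: A = −π·18² = -1017.88, centroid at (64.00, 53.00).
ΣA = 21079.03 mm², ΣAx_c = 1634639.07 mm³, ΣAy_c = 1482440.42 mm³.
x_c = 1634639.07/21079.03 = 77.55 mm; y_c = 1482440.42/21079.03 = 70.33 mm.

x_c = 77.55 mm, y_c = 70.33 mm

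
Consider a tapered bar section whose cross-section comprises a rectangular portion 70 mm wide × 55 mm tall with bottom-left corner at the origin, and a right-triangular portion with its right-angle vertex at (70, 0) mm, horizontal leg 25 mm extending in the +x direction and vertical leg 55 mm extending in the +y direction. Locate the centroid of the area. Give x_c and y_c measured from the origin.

rectangular portion: A = 70 × 55 = 3850.00, centroid at (35.00, 27.50).
triangular portion: A = ½·25·55 = 687.50, centroid at (78.33, 18.33).
ΣA = 4537.50 mm², ΣAx_c = 188604.17 mm³, ΣAy_c = 118479.17 mm³.
x_c = 188604.17/4537.50 = 41.57 mm; y_c = 118479.17/4537.50 = 26.11 mm.

x_c = 41.57 mm, y_c = 26.11 mm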